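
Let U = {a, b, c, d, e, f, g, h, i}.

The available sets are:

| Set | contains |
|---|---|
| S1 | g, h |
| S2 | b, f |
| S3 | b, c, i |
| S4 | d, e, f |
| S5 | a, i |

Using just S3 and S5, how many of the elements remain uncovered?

5

Union of S3, S5 = {a, b, c, i}.
Not covered: d, e, f, g, h — 5 elements.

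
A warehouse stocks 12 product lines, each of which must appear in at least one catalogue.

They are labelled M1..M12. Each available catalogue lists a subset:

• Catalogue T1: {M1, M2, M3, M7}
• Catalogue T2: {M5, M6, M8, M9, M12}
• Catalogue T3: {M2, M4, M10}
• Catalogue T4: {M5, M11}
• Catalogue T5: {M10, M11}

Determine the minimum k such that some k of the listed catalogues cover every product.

4

T1 and T2 and T3 and T5 together: T1 ∪ T2 ∪ T3 ∪ T5 = {M1, M2, M3, M4, M5, M6, M7, M8, M9, M10, M11, M12} — every product is covered.
No 3 of the 5 catalogues cover everything (all 10 combinations miss at least one product), so 4 is optimal.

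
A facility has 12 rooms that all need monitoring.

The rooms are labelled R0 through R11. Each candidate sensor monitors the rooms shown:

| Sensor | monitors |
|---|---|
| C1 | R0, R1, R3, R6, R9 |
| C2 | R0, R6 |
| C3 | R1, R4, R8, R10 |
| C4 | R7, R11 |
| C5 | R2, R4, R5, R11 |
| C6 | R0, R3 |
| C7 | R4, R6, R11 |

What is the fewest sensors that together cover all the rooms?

Take {C1, C3, C4, C5}. Their union is {R0, R1, R2, R3, R4, R5, R6, R7, R8, R9, R10, R11}, which is all 12 rooms.
No 3 of the 7 sensors cover everything (all 35 combinations miss at least one room), so 4 is optimal.

4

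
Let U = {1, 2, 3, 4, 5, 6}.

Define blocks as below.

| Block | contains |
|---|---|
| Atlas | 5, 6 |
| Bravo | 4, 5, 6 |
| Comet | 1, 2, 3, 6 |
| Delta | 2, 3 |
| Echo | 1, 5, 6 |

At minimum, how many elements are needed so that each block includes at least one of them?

2

H = {3, 6} meets every block (each contains at least one member of H), and |H| = 2.
The blocks Atlas, Delta are pairwise disjoint, so any hitting set needs a separate element for each — at least 2. Hence 2 is optimal.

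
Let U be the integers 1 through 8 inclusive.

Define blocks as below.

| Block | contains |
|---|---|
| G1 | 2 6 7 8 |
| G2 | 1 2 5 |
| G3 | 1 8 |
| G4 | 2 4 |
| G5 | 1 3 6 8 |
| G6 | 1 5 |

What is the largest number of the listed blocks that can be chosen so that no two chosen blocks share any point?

G1, G6 are pairwise disjoint (G1={2,6,7,8}; G6={1,5}).
Every remaining block overlaps one of these, and no 3 of the listed blocks are pairwise disjoint, so 2 is the maximum.

2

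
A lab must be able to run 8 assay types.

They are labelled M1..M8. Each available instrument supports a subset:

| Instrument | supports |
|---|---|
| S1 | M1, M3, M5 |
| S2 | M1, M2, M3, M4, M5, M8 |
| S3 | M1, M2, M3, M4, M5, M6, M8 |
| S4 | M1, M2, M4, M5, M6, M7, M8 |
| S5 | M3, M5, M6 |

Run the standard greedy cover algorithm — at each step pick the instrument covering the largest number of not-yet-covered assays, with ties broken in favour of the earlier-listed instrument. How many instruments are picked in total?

Greedy: pick S3 (covers 7 new) → pick S4 (covers 1 new). Total picks: 2.

2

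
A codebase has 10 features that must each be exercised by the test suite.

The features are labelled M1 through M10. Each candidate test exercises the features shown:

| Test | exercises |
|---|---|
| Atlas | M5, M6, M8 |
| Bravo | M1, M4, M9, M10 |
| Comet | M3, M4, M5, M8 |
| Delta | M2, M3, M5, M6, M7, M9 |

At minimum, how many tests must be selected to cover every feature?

3

Take {Bravo, Comet, Delta}. Their union is {M1, M2, M3, M4, M5, M6, M7, M8, M9, M10}, which is all 10 features.
Only Bravo contains M1, so Bravo is forced; the remaining 6 features need at least 2 more tests (each remaining test adds at most 5) — so at least 3 tests are needed, and 3 is optimal.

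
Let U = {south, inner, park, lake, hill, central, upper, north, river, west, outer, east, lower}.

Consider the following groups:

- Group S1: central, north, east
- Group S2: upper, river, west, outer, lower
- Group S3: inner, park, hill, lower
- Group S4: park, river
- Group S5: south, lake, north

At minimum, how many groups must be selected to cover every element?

S1, S2, S3, and S5 cover everything between them: the union {south, inner, park, lake, hill, central, upper, north, river, west, outer, east, lower} is all of U.
Only S3 contains inner, so S3 is forced; the remaining 9 elements need at least 3 more groups (each remaining group adds at most 4) — so at least 4 groups are needed, and 4 is optimal.

4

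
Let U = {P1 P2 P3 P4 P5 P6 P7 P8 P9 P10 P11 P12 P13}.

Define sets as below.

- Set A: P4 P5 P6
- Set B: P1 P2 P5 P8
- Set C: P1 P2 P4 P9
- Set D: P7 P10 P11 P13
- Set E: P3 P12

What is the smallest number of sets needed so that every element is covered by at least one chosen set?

Take {A, B, C, D, E}. Their union is {P1, P2, P3, P4, P5, P6, P7, P8, P9, P10, P11, P12, P13}, which is all 13 elements.
No 4 of the 5 sets cover everything (all 5 combinations miss at least one element), so 5 is optimal.

5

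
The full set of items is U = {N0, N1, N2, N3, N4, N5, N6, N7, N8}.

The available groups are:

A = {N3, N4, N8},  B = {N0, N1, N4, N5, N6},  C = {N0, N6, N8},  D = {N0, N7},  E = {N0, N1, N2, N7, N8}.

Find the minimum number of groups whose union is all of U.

3

A, B, and E cover everything between them: the union {N0, N1, N2, N3, N4, N5, N6, N7, N8} is all of U.
Only E contains N2, so E is forced; the remaining 4 items need at least 2 more groups (each remaining group adds at most 3) — so at least 3 groups are needed, and 3 is optimal.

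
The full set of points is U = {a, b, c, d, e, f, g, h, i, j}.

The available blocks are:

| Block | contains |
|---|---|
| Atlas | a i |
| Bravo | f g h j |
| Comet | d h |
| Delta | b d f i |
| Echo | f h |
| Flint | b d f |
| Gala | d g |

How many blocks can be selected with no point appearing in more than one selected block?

Atlas, Echo, Gala are pairwise disjoint (Atlas={a,i}; Echo={f,h}; Gala={d,g}).
Every remaining block overlaps one of these, and no 4 of the listed blocks are pairwise disjoint, so 3 is the maximum.

3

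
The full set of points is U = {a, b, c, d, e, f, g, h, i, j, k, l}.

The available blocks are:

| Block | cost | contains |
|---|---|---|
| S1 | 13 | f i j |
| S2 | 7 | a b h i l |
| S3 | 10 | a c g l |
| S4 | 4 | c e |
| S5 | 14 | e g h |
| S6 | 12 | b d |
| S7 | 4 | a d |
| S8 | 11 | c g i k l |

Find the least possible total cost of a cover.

39

S1, S2, S4, S7, S8 together cover every point (S1 ∪ S2 ∪ S4 ∪ S7 ∪ S8 = {a, b, c, d, e, f, g, h, i, j, k, l}); total cost 13 + 7 + 4 + 4 + 11 = 39.
No covering selection has total cost below 39.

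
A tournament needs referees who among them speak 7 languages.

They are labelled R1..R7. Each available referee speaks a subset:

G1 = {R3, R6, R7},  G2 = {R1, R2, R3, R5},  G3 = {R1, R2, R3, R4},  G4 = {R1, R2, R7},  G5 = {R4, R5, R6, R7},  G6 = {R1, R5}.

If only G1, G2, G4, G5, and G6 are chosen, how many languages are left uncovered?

Union of G1, G2, G4, G5, G6 = {R1, R2, R3, R4, R5, R6, R7} — that's every language, so 0 are uncovered.

0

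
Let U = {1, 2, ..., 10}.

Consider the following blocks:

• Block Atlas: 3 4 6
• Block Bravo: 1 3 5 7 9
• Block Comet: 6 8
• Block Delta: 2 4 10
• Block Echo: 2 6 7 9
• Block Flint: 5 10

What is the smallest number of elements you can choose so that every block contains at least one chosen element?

H = {6, 7, 10} meets every block (each contains at least one member of H), and |H| = 3.
The blocks Bravo, Comet, Delta are pairwise disjoint, so any hitting set needs a separate element for each — at least 3. Hence 3 is optimal.

3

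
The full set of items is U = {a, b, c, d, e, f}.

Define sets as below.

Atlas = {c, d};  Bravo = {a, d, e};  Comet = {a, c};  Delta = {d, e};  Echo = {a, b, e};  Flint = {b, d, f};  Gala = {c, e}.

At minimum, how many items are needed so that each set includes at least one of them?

3

The 3 items {b, c, e} hit every set.
No choice of 2 items meets every set, so 3 is the minimum.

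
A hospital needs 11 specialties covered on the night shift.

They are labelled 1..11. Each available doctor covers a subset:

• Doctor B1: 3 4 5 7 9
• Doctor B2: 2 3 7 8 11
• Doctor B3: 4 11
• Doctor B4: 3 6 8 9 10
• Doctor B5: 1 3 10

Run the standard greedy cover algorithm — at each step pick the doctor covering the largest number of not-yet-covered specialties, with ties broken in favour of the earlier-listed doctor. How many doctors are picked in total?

Greedy: pick B1 (covers 5 new) → pick B2 (covers 3 new) → pick B4 (covers 2 new) → pick B5 (covers 1 new). Total picks: 4.

4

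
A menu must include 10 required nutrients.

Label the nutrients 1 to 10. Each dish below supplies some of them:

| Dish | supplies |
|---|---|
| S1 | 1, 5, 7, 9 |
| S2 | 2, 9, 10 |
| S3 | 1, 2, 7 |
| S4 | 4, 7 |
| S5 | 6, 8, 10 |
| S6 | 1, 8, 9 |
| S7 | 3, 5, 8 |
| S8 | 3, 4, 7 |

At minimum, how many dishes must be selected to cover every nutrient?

Take {S1, S2, S5, S8}. Their union is {1, 2, 3, 4, 5, 6, 7, 8, 9, 10}, which is all 10 nutrients.
No 3 of the 8 dishes cover everything (all 56 combinations miss at least one nutrient), so 4 is optimal.

4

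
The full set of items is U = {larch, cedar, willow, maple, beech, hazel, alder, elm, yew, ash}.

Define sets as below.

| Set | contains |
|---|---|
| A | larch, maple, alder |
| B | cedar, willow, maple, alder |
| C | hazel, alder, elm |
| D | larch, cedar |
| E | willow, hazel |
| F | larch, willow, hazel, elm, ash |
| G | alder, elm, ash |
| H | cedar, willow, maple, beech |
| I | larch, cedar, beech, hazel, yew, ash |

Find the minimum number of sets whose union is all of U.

3

G and H and I together: G ∪ H ∪ I = {larch, cedar, willow, maple, beech, hazel, alder, elm, yew, ash} — every item is covered.
Only I contains yew, so I is forced; the remaining 4 items need at least 2 more sets (each remaining set adds at most 3) — so at least 3 sets are needed, and 3 is optimal.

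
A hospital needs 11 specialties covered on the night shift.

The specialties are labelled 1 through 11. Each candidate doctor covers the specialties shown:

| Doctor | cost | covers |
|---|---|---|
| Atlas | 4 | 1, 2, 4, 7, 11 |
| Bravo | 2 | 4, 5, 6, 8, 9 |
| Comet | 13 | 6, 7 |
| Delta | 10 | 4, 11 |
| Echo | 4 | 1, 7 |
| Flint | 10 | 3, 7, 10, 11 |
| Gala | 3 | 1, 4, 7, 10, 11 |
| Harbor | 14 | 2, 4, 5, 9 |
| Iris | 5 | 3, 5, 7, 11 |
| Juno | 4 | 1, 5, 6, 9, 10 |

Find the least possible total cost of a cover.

Atlas, Bravo, Gala, Iris together cover every specialty (Atlas ∪ Bravo ∪ Gala ∪ Iris = {1, 2, 3, 4, 5, 6, 7, 8, 9, 10, 11}); total cost 4 + 2 + 3 + 5 = 14.
No covering selection has total cost below 14.

14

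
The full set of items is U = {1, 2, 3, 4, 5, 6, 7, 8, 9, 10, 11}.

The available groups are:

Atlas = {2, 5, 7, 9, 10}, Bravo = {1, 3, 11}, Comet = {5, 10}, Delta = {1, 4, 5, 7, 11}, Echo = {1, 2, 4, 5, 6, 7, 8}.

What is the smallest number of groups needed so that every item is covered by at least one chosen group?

3

Atlas, Bravo, and Echo cover everything between them: the union {1, 2, 3, 4, 5, 6, 7, 8, 9, 10, 11} is all of U.
Only Bravo contains 3, so Bravo is forced; the remaining 8 items need at least 2 more groups (each remaining group adds at most 6) — so at least 3 groups are needed, and 3 is optimal.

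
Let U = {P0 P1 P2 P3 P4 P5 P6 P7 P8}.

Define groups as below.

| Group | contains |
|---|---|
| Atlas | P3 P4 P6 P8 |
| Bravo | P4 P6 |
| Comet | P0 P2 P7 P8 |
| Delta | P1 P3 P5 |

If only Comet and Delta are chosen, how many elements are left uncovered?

Union of Comet, Delta = {P0, P1, P2, P3, P5, P7, P8}.
Not covered: P4, P6 — 2 elements.

2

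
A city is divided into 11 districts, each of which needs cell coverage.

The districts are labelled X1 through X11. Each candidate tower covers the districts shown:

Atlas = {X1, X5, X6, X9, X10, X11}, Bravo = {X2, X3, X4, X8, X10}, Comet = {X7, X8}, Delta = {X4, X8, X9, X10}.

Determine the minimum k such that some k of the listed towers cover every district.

Take {Atlas, Bravo, Comet}. Their union is {X1, X2, X3, X4, X5, X6, X7, X8, X9, X10, X11}, which is all 11 districts.
Only Atlas contains X1, so Atlas is forced; the remaining 5 districts need at least 2 more towers (each remaining tower adds at most 4) — so at least 3 towers are needed, and 3 is optimal.

3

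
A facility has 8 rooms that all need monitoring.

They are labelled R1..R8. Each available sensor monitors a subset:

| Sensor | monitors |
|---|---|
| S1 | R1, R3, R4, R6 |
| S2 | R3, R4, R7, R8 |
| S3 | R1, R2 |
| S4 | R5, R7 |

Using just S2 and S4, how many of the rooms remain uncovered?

Union of S2, S4 = {R3, R4, R5, R7, R8}.
Not covered: R1, R2, R6 — 3 rooms.

3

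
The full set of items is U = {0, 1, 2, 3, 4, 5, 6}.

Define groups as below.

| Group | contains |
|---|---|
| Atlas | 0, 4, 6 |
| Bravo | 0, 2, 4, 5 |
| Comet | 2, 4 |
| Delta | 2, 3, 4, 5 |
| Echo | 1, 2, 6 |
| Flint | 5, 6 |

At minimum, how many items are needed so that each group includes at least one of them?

H = {4, 6} meets every group (each contains at least one member of H), and |H| = 2.
The groups Comet, Flint are pairwise disjoint, so any hitting set needs a separate item for each — at least 2. Hence 2 is optimal.

2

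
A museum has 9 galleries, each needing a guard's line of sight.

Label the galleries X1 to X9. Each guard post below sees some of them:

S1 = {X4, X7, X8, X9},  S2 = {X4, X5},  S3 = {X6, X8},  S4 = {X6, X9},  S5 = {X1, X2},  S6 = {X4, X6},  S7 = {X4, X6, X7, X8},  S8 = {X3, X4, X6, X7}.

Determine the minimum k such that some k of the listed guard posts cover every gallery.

4

Take {S1, S2, S5, S8}. Their union is {X1, X2, X3, X4, X5, X6, X7, X8, X9}, which is all 9 galleries.
Only S8 contains X3, so S8 is forced; the remaining 5 galleries need at least 3 more guard posts (each remaining guard post adds at most 2) — so at least 4 guard posts are needed, and 4 is optimal.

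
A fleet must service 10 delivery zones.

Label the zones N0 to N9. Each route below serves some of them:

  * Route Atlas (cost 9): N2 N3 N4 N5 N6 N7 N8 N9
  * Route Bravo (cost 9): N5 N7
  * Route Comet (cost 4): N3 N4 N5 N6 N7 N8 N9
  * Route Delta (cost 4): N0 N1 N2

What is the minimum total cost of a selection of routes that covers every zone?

8

Comet, Delta together cover every zone (Comet ∪ Delta = {N0, N1, N2, N3, N4, N5, N6, N7, N8, N9}); total cost 4 + 4 = 8.
No covering selection has total cost below 8.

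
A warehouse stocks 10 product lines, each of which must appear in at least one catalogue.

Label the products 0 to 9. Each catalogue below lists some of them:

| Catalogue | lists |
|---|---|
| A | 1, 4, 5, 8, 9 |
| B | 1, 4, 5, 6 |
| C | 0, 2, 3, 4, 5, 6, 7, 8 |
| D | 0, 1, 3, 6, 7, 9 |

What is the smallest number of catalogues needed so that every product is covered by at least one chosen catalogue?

2

Take {C, D}. Their union is {0, 1, 2, 3, 4, 5, 6, 7, 8, 9}, which is all 10 products.
No single catalogue has all 10 products (the largest, C, has 8), so 2 is optimal.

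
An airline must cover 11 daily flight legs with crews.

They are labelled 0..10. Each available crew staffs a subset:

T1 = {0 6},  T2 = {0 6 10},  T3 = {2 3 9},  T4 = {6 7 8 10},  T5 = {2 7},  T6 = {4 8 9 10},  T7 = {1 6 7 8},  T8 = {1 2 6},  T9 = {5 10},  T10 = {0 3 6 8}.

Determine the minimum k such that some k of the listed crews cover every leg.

5

T6 and T7 and T8 and T9 and T10 together: T6 ∪ T7 ∪ T8 ∪ T9 ∪ T10 = {0, 1, 2, 3, 4, 5, 6, 7, 8, 9, 10} — every leg is covered.
No 4 of the 10 crews cover everything (all 210 combinations miss at least one leg), so 5 is optimal.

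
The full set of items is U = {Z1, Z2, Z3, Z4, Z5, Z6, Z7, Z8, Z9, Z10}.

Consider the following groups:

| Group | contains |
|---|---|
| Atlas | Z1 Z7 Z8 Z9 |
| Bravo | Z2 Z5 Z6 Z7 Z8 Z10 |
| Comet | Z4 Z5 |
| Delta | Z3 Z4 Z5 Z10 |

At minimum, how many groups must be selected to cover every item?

Atlas and Bravo and Delta together: Atlas ∪ Bravo ∪ Delta = {Z1, Z2, Z3, Z4, Z5, Z6, Z7, Z8, Z9, Z10} — every item is covered.
Only Atlas contains Z1, so Atlas is forced; the remaining 6 items need at least 2 more groups (each remaining group adds at most 4) — so at least 3 groups are needed, and 3 is optimal.

3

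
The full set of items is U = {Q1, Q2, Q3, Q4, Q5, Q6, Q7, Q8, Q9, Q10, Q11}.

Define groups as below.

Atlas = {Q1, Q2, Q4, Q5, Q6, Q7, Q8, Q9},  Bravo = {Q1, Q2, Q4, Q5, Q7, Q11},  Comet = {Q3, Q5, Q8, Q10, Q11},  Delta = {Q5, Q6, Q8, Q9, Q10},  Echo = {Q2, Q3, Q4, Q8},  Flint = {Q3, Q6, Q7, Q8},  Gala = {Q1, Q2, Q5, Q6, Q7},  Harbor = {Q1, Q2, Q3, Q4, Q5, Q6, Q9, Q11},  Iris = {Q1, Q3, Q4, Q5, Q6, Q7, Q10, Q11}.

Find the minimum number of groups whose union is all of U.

Atlas and Iris together: Atlas ∪ Iris = {Q1, Q2, Q3, Q4, Q5, Q6, Q7, Q8, Q9, Q10, Q11} — every item is covered.
No single group has all 11 items (the largest, Atlas, has 8), so 2 is optimal.

2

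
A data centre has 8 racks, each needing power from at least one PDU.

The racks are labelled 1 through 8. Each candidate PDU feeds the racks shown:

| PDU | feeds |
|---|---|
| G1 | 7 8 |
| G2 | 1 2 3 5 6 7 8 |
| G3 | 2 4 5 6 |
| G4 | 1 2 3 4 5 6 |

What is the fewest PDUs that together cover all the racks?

2

G2 and G4 together: G2 ∪ G4 = {1, 2, 3, 4, 5, 6, 7, 8} — every rack is covered.
No single PDU has all 8 racks (the largest, G2, has 7), so 2 is optimal.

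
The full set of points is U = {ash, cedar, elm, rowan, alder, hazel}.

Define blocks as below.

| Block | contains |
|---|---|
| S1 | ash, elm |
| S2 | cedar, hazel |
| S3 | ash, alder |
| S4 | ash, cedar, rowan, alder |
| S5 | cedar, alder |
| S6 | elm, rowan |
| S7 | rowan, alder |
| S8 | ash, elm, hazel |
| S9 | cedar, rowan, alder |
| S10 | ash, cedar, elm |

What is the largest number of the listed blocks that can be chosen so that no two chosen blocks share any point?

3

S2, S3, S6 are pairwise disjoint (S2={cedar,hazel}; S3={ash,alder}; S6={elm,rowan}).
Every remaining block overlaps one of these, and no 4 of the listed blocks are pairwise disjoint, so 3 is the maximum.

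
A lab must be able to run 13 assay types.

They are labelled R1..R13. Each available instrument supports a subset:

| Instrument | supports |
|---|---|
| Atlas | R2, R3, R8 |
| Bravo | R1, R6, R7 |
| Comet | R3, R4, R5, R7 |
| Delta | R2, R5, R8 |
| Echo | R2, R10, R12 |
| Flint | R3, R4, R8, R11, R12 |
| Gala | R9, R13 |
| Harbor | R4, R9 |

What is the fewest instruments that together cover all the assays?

Bravo and Delta and Echo and Flint and Gala together: Bravo ∪ Delta ∪ Echo ∪ Flint ∪ Gala = {R1, R2, R3, R4, R5, R6, R7, R8, R9, R10, R11, R12, R13} — every assay is covered.
No 4 of the 8 instruments cover everything (all 70 combinations miss at least one assay), so 5 is optimal.

5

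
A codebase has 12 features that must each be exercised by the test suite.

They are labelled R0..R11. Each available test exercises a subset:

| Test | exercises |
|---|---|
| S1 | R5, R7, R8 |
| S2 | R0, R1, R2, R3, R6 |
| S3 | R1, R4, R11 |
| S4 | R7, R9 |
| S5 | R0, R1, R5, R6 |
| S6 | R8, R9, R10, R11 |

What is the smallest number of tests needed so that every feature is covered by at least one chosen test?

4

Take {S1, S2, S3, S6}. Their union is {R0, R1, R2, R3, R4, R5, R6, R7, R8, R9, R10, R11}, which is all 12 features.
Only S3 contains R4, so S3 is forced; the remaining 9 features need at least 3 more tests (each remaining test adds at most 4) — so at least 4 tests are needed, and 4 is optimal.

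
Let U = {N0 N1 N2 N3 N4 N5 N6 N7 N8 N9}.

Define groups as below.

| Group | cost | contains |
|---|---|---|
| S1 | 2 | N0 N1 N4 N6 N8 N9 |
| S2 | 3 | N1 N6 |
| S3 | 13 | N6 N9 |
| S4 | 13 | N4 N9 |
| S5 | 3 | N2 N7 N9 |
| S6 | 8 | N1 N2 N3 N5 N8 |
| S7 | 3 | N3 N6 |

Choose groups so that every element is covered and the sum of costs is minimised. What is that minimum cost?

S1, S5, S6 together cover every element (S1 ∪ S5 ∪ S6 = {N0, N1, N2, N3, N4, N5, N6, N7, N8, N9}); total cost 2 + 3 + 8 = 13.
The greedy pick S1, S5, S7, S6 costs 16; no covering selection beats 13.

13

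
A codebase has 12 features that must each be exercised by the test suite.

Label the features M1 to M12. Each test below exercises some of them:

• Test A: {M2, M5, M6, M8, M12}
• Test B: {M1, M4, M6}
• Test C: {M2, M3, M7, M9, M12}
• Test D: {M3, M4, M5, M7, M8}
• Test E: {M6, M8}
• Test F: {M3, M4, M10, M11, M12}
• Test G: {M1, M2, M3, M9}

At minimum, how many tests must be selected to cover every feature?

Take {B, D, F, G}. Their union is {M1, M2, M3, M4, M5, M6, M7, M8, M9, M10, M11, M12}, which is all 12 features.
No 3 of the 7 tests cover everything (all 35 combinations miss at least one feature), so 4 is optimal.

4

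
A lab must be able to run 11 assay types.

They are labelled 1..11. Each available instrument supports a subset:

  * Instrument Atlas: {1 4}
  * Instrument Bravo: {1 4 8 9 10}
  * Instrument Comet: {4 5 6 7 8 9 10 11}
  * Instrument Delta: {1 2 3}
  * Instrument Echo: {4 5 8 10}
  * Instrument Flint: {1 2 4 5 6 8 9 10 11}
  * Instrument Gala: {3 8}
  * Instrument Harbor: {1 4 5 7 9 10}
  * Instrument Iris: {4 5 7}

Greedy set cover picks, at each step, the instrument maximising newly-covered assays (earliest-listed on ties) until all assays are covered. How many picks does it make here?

Greedy: pick Flint (covers 9 new) → pick Comet (covers 1 new) → pick Delta (covers 1 new). Total picks: 3.
(The true minimum cover uses only 2 instruments, so greedy is not optimal here.)

3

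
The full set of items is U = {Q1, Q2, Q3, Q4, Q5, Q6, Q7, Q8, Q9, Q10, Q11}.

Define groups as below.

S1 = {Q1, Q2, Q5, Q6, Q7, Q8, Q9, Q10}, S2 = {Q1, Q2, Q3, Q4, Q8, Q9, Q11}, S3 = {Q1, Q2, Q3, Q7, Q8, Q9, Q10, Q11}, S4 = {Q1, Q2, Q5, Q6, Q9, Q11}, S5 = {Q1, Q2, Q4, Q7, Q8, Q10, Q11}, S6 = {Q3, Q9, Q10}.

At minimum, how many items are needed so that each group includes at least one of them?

H = {Q4, Q9} meets every group (each contains at least one member of H), and |H| = 2.
No single item lies in every group, so at least 2 are needed and 2 is optimal.

2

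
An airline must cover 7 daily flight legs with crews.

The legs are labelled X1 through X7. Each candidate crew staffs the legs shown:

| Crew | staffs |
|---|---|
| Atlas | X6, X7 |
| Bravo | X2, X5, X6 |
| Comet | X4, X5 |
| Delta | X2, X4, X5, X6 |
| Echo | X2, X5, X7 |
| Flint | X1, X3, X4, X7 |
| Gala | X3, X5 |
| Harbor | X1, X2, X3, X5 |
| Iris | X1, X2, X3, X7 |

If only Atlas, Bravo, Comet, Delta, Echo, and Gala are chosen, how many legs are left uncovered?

1

Union of Atlas, Bravo, Comet, Delta, Echo, Gala = {X2, X3, X4, X5, X6, X7}.
Not covered: X1 — 1 leg.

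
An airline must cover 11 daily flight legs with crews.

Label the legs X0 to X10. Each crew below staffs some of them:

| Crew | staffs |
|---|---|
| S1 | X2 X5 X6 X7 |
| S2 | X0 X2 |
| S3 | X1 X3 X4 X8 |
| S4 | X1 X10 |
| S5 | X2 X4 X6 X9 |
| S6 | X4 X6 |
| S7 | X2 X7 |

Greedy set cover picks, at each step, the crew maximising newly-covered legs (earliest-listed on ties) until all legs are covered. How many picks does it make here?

5

Greedy: pick S1 (covers 4 new) → pick S3 (covers 4 new) → pick S2 (covers 1 new) → pick S4 (covers 1 new) → pick S5 (covers 1 new). Total picks: 5.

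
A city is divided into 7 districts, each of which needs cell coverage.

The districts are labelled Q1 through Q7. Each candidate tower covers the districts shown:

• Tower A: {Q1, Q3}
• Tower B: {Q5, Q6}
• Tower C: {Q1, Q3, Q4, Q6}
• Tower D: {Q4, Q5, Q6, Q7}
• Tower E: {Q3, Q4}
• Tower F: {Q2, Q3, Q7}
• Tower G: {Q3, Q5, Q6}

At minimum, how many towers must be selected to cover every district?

Take {A, D, F}. Their union is {Q1, Q2, Q3, Q4, Q5, Q6, Q7}, which is all 7 districts.
Only F contains Q2, so F is forced; the remaining 4 districts need at least 2 more towers (each remaining tower adds at most 3) — so at least 3 towers are needed, and 3 is optimal.

3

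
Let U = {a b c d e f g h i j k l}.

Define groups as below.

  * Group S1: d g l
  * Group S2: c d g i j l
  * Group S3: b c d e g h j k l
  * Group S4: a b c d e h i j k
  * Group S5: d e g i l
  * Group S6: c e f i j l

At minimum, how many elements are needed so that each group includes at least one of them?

Take T = {i, l}. Each listed group contains at least one of these, so T is a hitting set of size 2.
No single element lies in every group, so at least 2 are needed and 2 is optimal.

2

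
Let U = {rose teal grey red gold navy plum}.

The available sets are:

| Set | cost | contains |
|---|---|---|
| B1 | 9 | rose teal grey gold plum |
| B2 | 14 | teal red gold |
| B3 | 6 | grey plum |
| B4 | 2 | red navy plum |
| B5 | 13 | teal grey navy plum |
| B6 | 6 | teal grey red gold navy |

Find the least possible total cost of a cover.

11

B1, B4 together cover every point (B1 ∪ B4 = {rose, teal, grey, red, gold, navy, plum}); total cost 9 + 2 = 11.
The greedy pick B4, B6, B1 costs 17; no covering selection beats 11.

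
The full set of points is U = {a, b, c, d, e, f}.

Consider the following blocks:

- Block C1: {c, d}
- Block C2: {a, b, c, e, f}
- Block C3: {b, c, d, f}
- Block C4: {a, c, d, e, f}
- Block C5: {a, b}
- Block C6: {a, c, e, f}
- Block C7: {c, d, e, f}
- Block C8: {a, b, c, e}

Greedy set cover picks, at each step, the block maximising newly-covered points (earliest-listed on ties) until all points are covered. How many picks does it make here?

Greedy: pick C2 (covers 5 new) → pick C1 (covers 1 new). Total picks: 2.

2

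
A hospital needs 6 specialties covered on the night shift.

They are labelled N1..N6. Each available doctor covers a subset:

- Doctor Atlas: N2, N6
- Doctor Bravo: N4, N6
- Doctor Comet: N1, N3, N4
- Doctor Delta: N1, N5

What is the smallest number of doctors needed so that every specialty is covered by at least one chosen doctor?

Atlas and Comet and Delta together: Atlas ∪ Comet ∪ Delta = {N1, N2, N3, N4, N5, N6} — every specialty is covered.
Only Atlas contains N2, so Atlas is forced; the remaining 4 specialties need at least 2 more doctors (each remaining doctor adds at most 3) — so at least 3 doctors are needed, and 3 is optimal.

3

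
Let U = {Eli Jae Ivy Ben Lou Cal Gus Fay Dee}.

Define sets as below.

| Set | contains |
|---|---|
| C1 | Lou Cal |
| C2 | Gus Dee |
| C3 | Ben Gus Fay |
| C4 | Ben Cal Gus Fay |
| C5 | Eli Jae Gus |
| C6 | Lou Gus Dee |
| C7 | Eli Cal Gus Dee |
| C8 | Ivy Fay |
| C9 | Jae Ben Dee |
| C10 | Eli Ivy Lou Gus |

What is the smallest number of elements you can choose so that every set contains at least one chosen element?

H = {Ben, Cal, Gus, Fay} meets every set (each contains at least one member of H), and |H| = 4.
No choice of 3 elements meets every set, so 4 is the minimum.

4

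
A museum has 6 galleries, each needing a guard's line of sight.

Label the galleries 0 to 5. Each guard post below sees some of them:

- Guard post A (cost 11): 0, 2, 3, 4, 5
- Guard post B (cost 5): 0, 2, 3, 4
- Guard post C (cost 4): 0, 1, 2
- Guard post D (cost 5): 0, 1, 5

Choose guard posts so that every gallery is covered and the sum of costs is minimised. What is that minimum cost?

B, D together cover every gallery (B ∪ D = {0, 1, 2, 3, 4, 5}); total cost 5 + 5 = 10.
No covering selection has total cost below 10.

10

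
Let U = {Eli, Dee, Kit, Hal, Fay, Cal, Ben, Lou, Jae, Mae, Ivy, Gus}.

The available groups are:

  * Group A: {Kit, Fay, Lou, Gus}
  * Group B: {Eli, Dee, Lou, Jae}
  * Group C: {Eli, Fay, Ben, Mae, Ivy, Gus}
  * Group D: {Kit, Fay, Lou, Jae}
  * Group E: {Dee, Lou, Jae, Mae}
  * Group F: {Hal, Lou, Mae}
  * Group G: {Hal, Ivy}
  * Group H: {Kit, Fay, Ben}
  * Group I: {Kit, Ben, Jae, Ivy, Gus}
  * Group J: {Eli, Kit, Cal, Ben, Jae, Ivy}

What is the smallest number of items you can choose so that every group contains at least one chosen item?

3

T = {Fay, Lou, Ivy} meets every group (each contains at least one member of T), and |T| = 3.
The groups B, G, H are pairwise disjoint, so any hitting set needs a separate item for each — at least 3. Hence 3 is optimal.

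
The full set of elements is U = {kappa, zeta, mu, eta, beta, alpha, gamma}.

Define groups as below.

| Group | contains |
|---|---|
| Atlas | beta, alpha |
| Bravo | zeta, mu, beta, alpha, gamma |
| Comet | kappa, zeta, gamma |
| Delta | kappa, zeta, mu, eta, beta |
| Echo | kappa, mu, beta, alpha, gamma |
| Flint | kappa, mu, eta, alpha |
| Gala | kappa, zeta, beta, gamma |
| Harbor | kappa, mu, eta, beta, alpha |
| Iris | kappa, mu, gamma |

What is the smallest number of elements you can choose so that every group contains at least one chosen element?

2

H = {kappa, beta} meets every group (each contains at least one member of H), and |H| = 2.
The groups Atlas, Iris are pairwise disjoint, so any hitting set needs a separate element for each — at least 2. Hence 2 is optimal.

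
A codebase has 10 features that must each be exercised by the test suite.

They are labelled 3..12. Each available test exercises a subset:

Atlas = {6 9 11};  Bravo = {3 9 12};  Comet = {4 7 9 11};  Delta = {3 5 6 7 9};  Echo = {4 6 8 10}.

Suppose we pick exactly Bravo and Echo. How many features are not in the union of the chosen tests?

Union of Bravo, Echo = {3, 4, 6, 8, 9, 10, 12}.
Not covered: 5, 7, 11 — 3 features.

3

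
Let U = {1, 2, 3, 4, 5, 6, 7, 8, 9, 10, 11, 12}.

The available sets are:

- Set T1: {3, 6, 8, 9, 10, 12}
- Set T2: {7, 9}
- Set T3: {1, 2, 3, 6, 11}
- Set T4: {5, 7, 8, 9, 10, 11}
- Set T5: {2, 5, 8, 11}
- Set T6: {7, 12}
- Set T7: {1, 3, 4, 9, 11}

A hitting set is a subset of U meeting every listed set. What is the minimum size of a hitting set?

Take H = {7, 8, 11}. Each listed set contains at least one of these, so H is a hitting set of size 3.
No choice of 2 items meets every set, so 3 is the minimum.

3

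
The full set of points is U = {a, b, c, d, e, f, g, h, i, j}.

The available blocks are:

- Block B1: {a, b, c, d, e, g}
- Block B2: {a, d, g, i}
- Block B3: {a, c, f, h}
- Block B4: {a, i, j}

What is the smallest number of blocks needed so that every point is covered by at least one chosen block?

3

B1 and B3 and B4 together: B1 ∪ B3 ∪ B4 = {a, b, c, d, e, f, g, h, i, j} — every point is covered.
Only B1 contains b, so B1 is forced; the remaining 4 points need at least 2 more blocks (each remaining block adds at most 2) — so at least 3 blocks are needed, and 3 is optimal.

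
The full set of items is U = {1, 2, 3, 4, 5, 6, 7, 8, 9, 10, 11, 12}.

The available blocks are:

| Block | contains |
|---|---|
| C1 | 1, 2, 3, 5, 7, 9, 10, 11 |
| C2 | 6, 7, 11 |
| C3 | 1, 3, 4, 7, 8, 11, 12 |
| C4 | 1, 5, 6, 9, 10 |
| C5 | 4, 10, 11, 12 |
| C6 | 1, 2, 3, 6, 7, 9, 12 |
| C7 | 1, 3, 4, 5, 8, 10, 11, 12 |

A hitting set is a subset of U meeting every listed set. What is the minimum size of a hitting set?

2

H = {7, 10} meets every block (each contains at least one member of H), and |H| = 2.
No single item lies in every block, so at least 2 are needed and 2 is optimal.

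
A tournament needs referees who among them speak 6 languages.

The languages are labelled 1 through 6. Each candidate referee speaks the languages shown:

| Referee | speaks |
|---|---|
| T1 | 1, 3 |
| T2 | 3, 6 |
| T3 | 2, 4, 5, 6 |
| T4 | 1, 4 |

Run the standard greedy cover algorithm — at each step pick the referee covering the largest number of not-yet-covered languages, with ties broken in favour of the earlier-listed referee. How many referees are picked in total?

2

Greedy: pick T3 (covers 4 new) → pick T1 (covers 2 new). Total picks: 2.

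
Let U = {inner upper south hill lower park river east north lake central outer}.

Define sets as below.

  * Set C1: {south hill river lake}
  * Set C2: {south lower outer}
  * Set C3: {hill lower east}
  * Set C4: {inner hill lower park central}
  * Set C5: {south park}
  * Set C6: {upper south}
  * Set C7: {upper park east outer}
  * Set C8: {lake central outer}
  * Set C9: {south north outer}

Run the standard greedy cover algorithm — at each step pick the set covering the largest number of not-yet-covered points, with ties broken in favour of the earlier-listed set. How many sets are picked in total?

4

Greedy: pick C4 (covers 5 new) → pick C1 (covers 3 new) → pick C7 (covers 3 new) → pick C9 (covers 1 new). Total picks: 4.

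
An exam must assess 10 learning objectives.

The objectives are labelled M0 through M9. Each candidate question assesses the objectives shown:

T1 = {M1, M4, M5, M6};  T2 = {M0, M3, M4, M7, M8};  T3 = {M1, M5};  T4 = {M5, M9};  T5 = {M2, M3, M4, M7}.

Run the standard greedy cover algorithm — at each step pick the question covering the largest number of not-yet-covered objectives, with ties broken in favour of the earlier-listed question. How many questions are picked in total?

4

Greedy: pick T2 (covers 5 new) → pick T1 (covers 3 new) → pick T4 (covers 1 new) → pick T5 (covers 1 new). Total picks: 4.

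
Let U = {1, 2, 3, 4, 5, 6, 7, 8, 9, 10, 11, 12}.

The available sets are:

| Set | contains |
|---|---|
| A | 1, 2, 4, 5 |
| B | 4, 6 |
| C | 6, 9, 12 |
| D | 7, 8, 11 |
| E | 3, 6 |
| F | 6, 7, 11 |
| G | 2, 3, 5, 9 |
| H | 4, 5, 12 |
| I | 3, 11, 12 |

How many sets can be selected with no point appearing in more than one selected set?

A, C, D are pairwise disjoint (A={1,2,4,5}; C={6,9,12}; D={7,8,11}).
Every remaining set overlaps one of these, and no 4 of the listed sets are pairwise disjoint, so 3 is the maximum.

3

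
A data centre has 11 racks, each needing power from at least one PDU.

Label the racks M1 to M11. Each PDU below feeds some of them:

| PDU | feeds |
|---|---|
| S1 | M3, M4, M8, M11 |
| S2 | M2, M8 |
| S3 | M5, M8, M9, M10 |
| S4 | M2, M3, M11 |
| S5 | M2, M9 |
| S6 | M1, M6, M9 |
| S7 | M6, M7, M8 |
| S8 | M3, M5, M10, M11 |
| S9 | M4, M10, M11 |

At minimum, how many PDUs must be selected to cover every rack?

5

Take {S4, S6, S7, S8, S9}. Their union is {M1, M2, M3, M4, M5, M6, M7, M8, M9, M10, M11}, which is all 11 racks.
No 4 of the 9 PDUs cover everything (all 126 combinations miss at least one rack), so 5 is optimal.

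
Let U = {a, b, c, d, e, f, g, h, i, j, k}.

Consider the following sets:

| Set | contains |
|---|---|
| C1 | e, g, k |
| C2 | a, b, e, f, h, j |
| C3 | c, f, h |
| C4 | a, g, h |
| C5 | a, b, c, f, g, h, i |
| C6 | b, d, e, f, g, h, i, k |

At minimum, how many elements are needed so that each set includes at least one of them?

The 2 elements {f, g} hit every set.
The sets C1, C3 are pairwise disjoint, so any hitting set needs a separate element for each — at least 2. Hence 2 is optimal.

2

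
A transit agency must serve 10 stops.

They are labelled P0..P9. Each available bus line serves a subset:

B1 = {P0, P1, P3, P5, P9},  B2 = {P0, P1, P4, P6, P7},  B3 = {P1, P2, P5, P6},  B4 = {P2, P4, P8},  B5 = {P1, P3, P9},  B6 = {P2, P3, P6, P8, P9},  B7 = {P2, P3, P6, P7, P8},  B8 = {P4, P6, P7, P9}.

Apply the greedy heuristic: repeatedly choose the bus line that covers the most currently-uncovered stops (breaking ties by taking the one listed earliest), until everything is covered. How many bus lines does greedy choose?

Greedy: pick B1 (covers 5 new) → pick B7 (covers 4 new) → pick B2 (covers 1 new). Total picks: 3.

3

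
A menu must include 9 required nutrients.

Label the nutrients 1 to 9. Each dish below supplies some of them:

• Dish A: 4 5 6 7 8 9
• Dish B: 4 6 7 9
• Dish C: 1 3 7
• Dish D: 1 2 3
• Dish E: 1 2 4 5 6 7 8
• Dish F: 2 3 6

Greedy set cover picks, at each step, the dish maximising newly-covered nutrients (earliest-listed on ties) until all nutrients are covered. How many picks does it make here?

Greedy: pick E (covers 7 new) → pick A (covers 1 new) → pick C (covers 1 new). Total picks: 3.
(The true minimum cover uses only 2 dishes, so greedy is not optimal here.)

3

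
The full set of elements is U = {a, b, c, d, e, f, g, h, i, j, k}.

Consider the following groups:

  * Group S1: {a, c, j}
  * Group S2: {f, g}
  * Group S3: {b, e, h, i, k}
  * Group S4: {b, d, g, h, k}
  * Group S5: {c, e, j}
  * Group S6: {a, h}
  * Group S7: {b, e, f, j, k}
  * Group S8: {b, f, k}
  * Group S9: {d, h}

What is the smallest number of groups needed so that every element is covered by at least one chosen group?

4

S1, S3, S4, and S7 cover everything between them: the union {a, b, c, d, e, f, g, h, i, j, k} is all of U.
No 3 of the 9 groups cover everything (all 84 combinations miss at least one element), so 4 is optimal.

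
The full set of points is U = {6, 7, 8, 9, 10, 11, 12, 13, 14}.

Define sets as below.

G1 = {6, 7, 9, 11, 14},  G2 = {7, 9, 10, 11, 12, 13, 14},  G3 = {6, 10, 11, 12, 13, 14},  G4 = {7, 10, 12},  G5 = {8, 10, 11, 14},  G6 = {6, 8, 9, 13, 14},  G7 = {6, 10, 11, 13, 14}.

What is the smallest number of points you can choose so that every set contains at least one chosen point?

2

H = {10, 14} meets every set (each contains at least one member of H), and |H| = 2.
The sets G4, G6 are pairwise disjoint, so any hitting set needs a separate point for each — at least 2. Hence 2 is optimal.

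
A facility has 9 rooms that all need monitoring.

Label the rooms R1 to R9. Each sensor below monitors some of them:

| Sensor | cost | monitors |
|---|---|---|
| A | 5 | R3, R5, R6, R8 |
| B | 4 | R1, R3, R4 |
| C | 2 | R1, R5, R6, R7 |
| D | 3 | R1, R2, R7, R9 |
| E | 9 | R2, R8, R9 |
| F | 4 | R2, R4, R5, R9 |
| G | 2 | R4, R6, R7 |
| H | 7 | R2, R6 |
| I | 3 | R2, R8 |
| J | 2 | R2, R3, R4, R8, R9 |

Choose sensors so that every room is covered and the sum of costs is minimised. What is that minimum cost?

4

C, J together cover every room (C ∪ J = {R1, R2, R3, R4, R5, R6, R7, R8, R9}); total cost 2 + 2 = 4.
No covering selection has total cost below 4.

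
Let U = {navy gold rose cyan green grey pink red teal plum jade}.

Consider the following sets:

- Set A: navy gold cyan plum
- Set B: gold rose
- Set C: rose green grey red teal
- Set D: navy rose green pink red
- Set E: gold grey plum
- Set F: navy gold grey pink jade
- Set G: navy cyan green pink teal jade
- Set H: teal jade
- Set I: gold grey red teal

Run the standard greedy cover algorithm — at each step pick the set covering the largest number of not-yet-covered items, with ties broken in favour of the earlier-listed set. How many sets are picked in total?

3

Greedy: pick G (covers 6 new) → pick C (covers 3 new) → pick A (covers 2 new). Total picks: 3.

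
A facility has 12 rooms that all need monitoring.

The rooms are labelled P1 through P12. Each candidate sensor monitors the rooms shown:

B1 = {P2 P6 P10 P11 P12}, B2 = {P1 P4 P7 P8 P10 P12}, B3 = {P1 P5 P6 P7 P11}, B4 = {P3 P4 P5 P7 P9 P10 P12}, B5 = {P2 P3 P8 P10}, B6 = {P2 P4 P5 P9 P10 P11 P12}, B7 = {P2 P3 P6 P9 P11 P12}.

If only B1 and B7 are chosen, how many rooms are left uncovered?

Union of B1, B7 = {P2, P3, P6, P9, P10, P11, P12}.
Not covered: P1, P4, P5, P7, P8 — 5 rooms.

5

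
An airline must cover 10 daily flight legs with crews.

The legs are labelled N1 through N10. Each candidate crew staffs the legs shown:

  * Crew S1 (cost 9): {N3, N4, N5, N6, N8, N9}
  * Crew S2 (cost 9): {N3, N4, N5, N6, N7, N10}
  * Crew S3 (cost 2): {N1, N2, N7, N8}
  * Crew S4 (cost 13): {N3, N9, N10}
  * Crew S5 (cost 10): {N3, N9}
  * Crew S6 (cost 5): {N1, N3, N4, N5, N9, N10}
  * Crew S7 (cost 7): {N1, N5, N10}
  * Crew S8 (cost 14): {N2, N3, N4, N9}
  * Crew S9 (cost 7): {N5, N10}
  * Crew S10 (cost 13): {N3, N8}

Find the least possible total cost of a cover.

16

S1, S3, S6 together cover every leg (S1 ∪ S3 ∪ S6 = {N1, N2, N3, N4, N5, N6, N7, N8, N9, N10}); total cost 9 + 2 + 5 = 16.
No covering selection has total cost below 16.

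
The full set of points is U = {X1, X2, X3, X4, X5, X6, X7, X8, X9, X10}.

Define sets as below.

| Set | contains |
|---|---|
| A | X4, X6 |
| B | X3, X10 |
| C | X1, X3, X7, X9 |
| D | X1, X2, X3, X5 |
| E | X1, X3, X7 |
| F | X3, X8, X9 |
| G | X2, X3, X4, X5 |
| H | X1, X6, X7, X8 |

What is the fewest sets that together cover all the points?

B, F, G, and H cover everything between them: the union {X1, X2, X3, X4, X5, X6, X7, X8, X9, X10} is all of U.
No 3 of the 8 sets cover everything (all 56 combinations miss at least one point), so 4 is optimal.

4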